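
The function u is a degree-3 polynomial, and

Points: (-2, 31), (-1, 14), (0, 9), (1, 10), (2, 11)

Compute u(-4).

125

First differences: -17, -5, 1, 1. Second differences: 12, 6, 0. Third differences: -6, -6.
Level-3 differences are constant, so u has degree 3.
Fitting a degree-3 polynomial gives u(m) = -m³ + 3m² - m + 9.
Then u(-4) = 125.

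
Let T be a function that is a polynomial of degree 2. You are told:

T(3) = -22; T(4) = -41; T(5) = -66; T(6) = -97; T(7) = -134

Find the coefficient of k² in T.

-3

First differences: -19, -25, -31, -37. Second differences: -6, -6, -6.
Level-2 differences are constant, so T has degree 2.
Fitting a degree-2 polynomial gives T(k) = -3k² + 2k - 1.
The coefficient of k² is -3.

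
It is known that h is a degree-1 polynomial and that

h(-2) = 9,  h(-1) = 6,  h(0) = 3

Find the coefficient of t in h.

First differences: -3, -3.
Level-1 differences are constant, so h has degree 1.
Fitting a degree-1 polynomial gives h(t) = -3t + 3.
The coefficient of t is -3.

-3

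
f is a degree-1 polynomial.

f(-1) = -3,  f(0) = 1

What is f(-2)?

Write f(m) = am + b; the 2 given values yield a linear system in the 2 coefficients.
Solving, f(m) = 4m + 1.
Then f(-2) = -7.

-7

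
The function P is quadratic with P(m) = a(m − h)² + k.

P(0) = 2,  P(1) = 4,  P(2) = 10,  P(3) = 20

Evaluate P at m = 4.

First differences 2, 6, 10; second difference 4 = 2a, so a = 2.
Expanding, the m-coefficient is −2ah = -4h; matching it to the data gives h = 0, and then k = 2.
So P(m) = 2(m + 0)² + 2.
P(4) = 2·4² + 2 = 34.

34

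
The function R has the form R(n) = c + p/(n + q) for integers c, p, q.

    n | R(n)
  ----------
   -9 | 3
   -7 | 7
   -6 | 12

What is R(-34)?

-2

(R(n) − c)(n + q) = p for each data point; the three points give a linear system in c and q, then p follows.
Solving: c = -3, q = 4, p = -30, so R(n) = -3 − 30/(n + 4).
Then R(-34) = -3 − 30/(-30) = -2.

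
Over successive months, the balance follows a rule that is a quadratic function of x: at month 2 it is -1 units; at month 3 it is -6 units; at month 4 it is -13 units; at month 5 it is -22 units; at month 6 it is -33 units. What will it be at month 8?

Write the value at x as P(x).
Write P(x) = ax² + bx + c; the 5 given values yield a linear system in the 3 coefficients.
Solving, P(x) = -x² + 3.
Then P(8) = -61.

-61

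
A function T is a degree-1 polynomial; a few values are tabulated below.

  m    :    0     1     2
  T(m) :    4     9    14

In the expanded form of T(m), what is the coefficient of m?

First differences: 5, 5.
Level-1 differences are constant, so T has degree 1.
Fitting a degree-1 polynomial gives T(m) = 5m + 4.
The coefficient of m is 5.

5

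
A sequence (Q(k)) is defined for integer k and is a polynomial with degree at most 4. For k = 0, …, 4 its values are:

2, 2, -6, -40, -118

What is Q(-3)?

134

First differences: 0, -8, -34, -78. Second differences: -8, -26, -44. Third differences: -18, -18.
Level-3 differences are constant, so Q has degree 3.
Fitting a degree-3 polynomial gives Q(k) = -3k³ + 5k² - 2k + 2.
Then Q(-3) = 134.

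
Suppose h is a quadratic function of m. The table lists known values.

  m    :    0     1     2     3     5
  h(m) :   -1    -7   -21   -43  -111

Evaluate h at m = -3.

-31

Write h(m) = am² + bm + c; the 5 given values yield a linear system in the 3 coefficients.
Solving, h(m) = -4m² - 2m - 1.
Then h(-3) = -31.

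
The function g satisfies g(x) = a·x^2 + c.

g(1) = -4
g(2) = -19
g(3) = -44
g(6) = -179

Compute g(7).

-244

From g(1) = -4 and g(2) = -19: 1a + c = -4 and 4a + c = -19.
Subtracting: 3a = -15, so a = -5; then c = -4 − (-5)·1 = 1.
So g(x) = -5x² + 1, and g(7) = -244.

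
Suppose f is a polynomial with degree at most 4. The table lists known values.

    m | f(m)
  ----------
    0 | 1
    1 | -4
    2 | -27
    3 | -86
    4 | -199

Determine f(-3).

Write f(m) = am^4 + bm³ + cm² + dm + e; the 5 given values yield a linear system in the 5 coefficients.
Solving, the leading coefficient vanishes, and f(m) = -3m³ - 2m + 1.
Then f(-3) = 88.

88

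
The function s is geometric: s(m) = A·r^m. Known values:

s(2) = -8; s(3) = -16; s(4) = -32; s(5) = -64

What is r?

2

Consecutive ratio: -16/(-8) = 2, and -32/(-16) = 2, so r = 2.
Then A·2^2 = -8 gives A = -2, and s(m) = -2·2^m.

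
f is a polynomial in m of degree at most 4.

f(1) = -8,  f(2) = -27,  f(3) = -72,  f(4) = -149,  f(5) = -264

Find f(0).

-9

Write f(m) = am^4 + bm³ + cm² + dm + e; the 5 given values yield a linear system in the 5 coefficients.
Solving, the leading coefficient vanishes, and f(m) = -m³ - 7m² + 9m - 9.
Then f(0) = -9.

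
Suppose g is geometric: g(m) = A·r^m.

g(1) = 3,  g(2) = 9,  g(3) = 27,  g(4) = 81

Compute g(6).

729

Consecutive ratio: 9/3 = 3, and 27/9 = 3, so r = 3.
Then A·3^1 = 3 gives A = 1, and g(m) = 1·3^m.
g(6) = 1·3^6 = 729.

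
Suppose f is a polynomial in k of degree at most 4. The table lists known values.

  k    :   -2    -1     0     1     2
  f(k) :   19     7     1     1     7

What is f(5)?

Write f(k) = ak^4 + bk³ + ck² + dk + e; the 5 given values yield a linear system in the 5 coefficients.
Solving, the top 2 coefficients vanish, and f(k) = 3k² - 3k + 1.
Then f(5) = 61.

61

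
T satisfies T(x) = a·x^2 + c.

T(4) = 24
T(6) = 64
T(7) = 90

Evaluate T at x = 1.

-6

From T(4) = 24 and T(6) = 64: 16a + c = 24 and 36a + c = 64.
Subtracting: 20a = 40, so a = 2; then c = 24 − 2·16 = -8.
So T(x) = 2x² − 8, and T(1) = -6.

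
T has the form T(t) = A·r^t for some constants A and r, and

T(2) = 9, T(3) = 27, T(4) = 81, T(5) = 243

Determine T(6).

Consecutive ratio: 27/9 = 3, and 81/27 = 3, so r = 3.
Then A·3^2 = 9 gives A = 1, and T(t) = 1·3^t.
T(6) = 1·3^6 = 729.

729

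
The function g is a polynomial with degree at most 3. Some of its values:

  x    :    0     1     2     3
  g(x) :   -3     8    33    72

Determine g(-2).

First differences: 11, 25, 39. Second differences: 14, 14.
Level-2 differences are constant, so g has degree 2.
Fitting a degree-2 polynomial gives g(x) = 7x² + 4x - 3.
Then g(-2) = 17.

17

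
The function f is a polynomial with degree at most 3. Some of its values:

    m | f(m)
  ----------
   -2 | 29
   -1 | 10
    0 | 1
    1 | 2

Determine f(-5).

146

First differences: -19, -9, 1. Second differences: 10, 10.
Level-2 differences are constant, so f has degree 2.
Fitting a degree-2 polynomial gives f(m) = 5m² - 4m + 1.
Then f(-5) = 146.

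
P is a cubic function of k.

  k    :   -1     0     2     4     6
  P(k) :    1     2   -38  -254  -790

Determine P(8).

-1790

Write P(k) = ak³ + bk² + ck + d; the 5 given values yield a linear system in the 4 coefficients.
Solving, P(k) = -3k³ - 4k² + 2.
Then P(8) = -1790.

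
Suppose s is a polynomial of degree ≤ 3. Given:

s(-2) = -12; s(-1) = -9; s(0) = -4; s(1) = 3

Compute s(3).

First differences: 3, 5, 7. Second differences: 2, 2.
Level-2 differences are constant, so s has degree 2.
Fitting a degree-2 polynomial gives s(t) = t² + 6t - 4.
Then s(3) = 23.

23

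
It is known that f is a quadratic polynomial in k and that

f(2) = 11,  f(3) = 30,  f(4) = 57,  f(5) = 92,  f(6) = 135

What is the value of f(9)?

First differences: 19, 27, 35, 43. Second differences: 8, 8, 8.
Level-2 differences are constant, so f has degree 2.
Fitting a degree-2 polynomial gives f(k) = 4k² - k - 3.
Then f(9) = 312.

312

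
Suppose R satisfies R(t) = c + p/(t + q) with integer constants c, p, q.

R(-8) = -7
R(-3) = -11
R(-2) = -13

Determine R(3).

(R(t) − c)(t + q) = p for each data point; the three points give a linear system in c and q, then p follows.
Solving: c = -3, q = -2, p = 40, so R(t) = -3 + 40/(t − 2).
Then R(3) = -3 + 40/1 = 37.

37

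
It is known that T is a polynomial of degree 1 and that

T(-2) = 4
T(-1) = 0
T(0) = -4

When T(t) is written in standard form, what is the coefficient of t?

-4

Write T(t) = at + b; the 3 given values yield a linear system in the 2 coefficients.
Solving, T(t) = -4t - 4.
The coefficient of t is -4.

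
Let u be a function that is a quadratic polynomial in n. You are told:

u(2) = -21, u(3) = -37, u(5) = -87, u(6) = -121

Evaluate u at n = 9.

-259

Write u(n) = an² + bn + c; the 4 given values yield a linear system in the 3 coefficients.
Solving, u(n) = -3n² - n - 7.
Then u(9) = -259.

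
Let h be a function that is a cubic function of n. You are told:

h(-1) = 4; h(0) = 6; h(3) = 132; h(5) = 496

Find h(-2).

-8

Write h(n) = an³ + bn² + cn + d; the 4 given values yield a linear system in the 4 coefficients.
Solving, h(n) = 3n³ + 4n² + 3n + 6.
Then h(-2) = -8.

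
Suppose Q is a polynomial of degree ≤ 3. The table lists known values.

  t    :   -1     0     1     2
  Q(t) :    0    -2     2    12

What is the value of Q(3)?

Write Q(t) = at³ + bt² + ct + d; the 4 given values yield a linear system in the 4 coefficients.
Solving, the leading coefficient vanishes, and Q(t) = 3t² + t - 2.
Then Q(3) = 28.

28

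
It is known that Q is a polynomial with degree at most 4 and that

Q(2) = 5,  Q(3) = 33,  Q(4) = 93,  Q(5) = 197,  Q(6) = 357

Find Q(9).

First differences: 28, 60, 104, 160. Second differences: 32, 44, 56. Third differences: 12, 12.
Level-3 differences are constant, so Q has degree 3.
Fitting a degree-3 polynomial gives Q(t) = 2t³ - 2t² - 3.
Then Q(9) = 1293.

1293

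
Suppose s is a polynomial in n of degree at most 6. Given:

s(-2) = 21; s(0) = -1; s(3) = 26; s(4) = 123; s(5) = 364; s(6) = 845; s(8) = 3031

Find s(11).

11890

Write s(n) = an^6 + bn^5 + cn^4 + dn³ + en² + pn + q; the 7 given values yield a linear system in the 7 coefficients.
Solving, the top 2 coefficients vanish, and s(n) = n^4 - 2n³ - n² + 3n - 1.
Then s(11) = 11890.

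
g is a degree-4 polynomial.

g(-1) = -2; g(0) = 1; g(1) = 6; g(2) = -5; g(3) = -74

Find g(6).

-1409

Write g(x) = ax^4 + bx³ + cx² + dx + e; the 5 given values yield a linear system in the 5 coefficients.
Solving, g(x) = -x^4 - x³ + 2x² + 5x + 1.
Then g(6) = -1409.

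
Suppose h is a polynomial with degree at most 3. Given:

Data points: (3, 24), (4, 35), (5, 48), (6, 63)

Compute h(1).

Write h(x) = ax³ + bx² + cx + d; the 4 given values yield a linear system in the 4 coefficients.
Solving, the leading coefficient vanishes, and h(x) = x² + 4x + 3.
Then h(1) = 8.

8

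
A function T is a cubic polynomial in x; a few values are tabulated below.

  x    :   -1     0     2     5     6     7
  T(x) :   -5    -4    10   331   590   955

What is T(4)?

160

Write T(x) = ax³ + bx² + cx + d; the 6 given values yield a linear system in the 4 coefficients.
Solving, T(x) = 3x³ - x² - 3x - 4.
Then T(4) = 160.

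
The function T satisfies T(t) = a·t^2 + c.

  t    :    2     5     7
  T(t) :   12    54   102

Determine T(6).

76

From T(2) = 12 and T(5) = 54: 4a + c = 12 and 25a + c = 54.
Subtracting: 21a = 42, so a = 2; then c = 12 − 2·4 = 4.
So T(t) = 2t² + 4, and T(6) = 76.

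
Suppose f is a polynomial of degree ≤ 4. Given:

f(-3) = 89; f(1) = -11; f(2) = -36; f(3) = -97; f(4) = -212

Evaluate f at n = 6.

Write f(n) = an^4 + bn³ + cn² + dn + e; the 5 given values yield a linear system in the 5 coefficients.
Solving, the leading coefficient vanishes, and f(n) = -3n³ - 4n - 4.
Then f(6) = -676.

-676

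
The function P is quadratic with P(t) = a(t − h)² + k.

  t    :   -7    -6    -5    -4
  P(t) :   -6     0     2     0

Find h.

First differences 6, 2, -2; second difference -4 = 2a, so a = -2.
Expanding, the t-coefficient is −2ah = 4h; matching it to the data gives h = -5, and then k = 2.
So P(t) = -2(t + 5)² + 2.
Hence h = -5.

-5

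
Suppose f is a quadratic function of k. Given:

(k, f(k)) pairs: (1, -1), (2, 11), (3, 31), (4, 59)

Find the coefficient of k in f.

Write f(k) = ak² + bk + c; the 4 given values yield a linear system in the 3 coefficients.
Solving, f(k) = 4k² - 5.
The coefficient of k is 0.

0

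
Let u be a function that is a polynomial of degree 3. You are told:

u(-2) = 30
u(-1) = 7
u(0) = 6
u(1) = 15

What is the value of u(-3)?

87

Write u(t) = at³ + bt² + ct + d; the 4 given values yield a linear system in the 4 coefficients.
Solving, u(t) = -2t³ + 5t² + 6t + 6.
Then u(-3) = 87.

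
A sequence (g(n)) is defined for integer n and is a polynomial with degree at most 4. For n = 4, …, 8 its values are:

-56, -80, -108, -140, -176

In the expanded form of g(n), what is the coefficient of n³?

0

First differences: -24, -28, -32, -36. Second differences: -4, -4, -4.
Level-2 differences are constant, so g has degree 2.
Fitting a degree-2 polynomial gives g(n) = -2n² - 6n.
The coefficient of n³ is 0.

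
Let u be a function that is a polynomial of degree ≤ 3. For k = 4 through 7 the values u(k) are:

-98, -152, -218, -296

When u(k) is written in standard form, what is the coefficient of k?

0

First differences: -54, -66, -78. Second differences: -12, -12.
Level-2 differences are constant, so u has degree 2.
Fitting a degree-2 polynomial gives u(k) = -6k² - 2.
The coefficient of k is 0.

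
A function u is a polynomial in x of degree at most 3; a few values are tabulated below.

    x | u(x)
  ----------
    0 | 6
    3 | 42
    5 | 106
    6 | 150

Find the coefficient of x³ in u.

Write u(x) = ax³ + bx² + cx + d; the 4 given values yield a linear system in the 4 coefficients.
Solving, the leading coefficient vanishes, and u(x) = 4x² + 6.
The coefficient of x³ is 0.

0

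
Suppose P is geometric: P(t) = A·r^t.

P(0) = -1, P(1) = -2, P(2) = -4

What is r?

Consecutive ratio: -2/(-1) = 2, and -4/(-2) = 2, so r = 2.
Then A·2^0 = -1 gives A = -1, and P(t) = -1·2^t.

2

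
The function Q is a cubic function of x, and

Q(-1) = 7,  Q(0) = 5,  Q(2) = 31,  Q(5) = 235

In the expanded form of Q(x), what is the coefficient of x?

1

Write Q(x) = ax³ + bx² + cx + d; the 4 given values yield a linear system in the 4 coefficients.
Solving, Q(x) = x³ + 4x² + x + 5.
The coefficient of x is 1.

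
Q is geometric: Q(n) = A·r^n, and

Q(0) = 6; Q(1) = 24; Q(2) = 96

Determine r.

Consecutive ratio: 24/6 = 4, and 96/24 = 4, so r = 4.
Then A·4^0 = 6 gives A = 6, and Q(n) = 6·4^n.

4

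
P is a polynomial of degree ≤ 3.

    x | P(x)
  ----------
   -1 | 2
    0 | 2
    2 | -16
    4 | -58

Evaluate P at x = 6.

Write P(x) = ax³ + bx² + cx + d; the 4 given values yield a linear system in the 4 coefficients.
Solving, the leading coefficient vanishes, and P(x) = -3x² - 3x + 2.
Then P(6) = -124.

-124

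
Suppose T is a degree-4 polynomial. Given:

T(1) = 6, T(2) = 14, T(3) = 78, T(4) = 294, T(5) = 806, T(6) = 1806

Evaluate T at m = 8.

6278

First differences: 8, 64, 216, 512, 1000. Second differences: 56, 152, 296, 488. Third differences: 96, 144, 192. Fourth differences: 48, 48.
Level-4 differences are constant, so T has degree 4.
Fitting a degree-4 polynomial gives T(m) = 2m^4 - 4m³ + 2m² + 6.
Then T(8) = 6278.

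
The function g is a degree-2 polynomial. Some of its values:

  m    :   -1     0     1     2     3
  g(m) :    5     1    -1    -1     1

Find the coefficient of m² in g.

Write g(m) = am² + bm + c; the 5 given values yield a linear system in the 3 coefficients.
Solving, g(m) = m² - 3m + 1.
The coefficient of m² is 1.

1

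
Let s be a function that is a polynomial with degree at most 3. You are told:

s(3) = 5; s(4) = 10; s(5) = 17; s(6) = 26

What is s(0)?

2

First differences: 5, 7, 9. Second differences: 2, 2.
Level-2 differences are constant, so s has degree 2.
Fitting a degree-2 polynomial gives s(n) = n² - 2n + 2.
The constant term is s(0) = 2.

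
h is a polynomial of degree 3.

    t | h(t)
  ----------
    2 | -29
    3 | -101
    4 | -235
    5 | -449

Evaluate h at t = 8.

Write h(t) = at³ + bt² + ct + d; the 4 given values yield a linear system in the 4 coefficients.
Solving, h(t) = -3t³ - 4t² + 5t + 1.
Then h(8) = -1751.

-1751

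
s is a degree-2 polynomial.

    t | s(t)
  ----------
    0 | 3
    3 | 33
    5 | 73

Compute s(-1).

1

Write s(t) = at² + bt + c; the 3 given values yield a linear system in the 3 coefficients.
Solving, s(t) = 2t² + 4t + 3.
Then s(-1) = 1.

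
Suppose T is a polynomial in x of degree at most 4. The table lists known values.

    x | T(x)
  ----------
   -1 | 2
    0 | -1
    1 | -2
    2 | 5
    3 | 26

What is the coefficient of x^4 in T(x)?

0

First differences: -3, -1, 7, 21. Second differences: 2, 8, 14. Third differences: 6, 6.
Level-3 differences are constant, so T has degree 3.
Fitting a degree-3 polynomial gives T(x) = x³ + x² - 3x - 1.
The coefficient of x^4 is 0.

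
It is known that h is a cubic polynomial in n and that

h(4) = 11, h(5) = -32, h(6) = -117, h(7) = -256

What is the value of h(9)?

Write h(n) = an³ + bn² + cn + d; the 4 given values yield a linear system in the 4 coefficients.
Solving, h(n) = -2n³ + 9n² - 2n + 3.
Then h(9) = -744.

-744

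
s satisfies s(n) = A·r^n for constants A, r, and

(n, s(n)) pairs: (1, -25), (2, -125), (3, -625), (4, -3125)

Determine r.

5

Consecutive ratio: -125/(-25) = 5, and -625/(-125) = 5, so r = 5.
Then A·5^1 = -25 gives A = -5, and s(n) = -5·5^n.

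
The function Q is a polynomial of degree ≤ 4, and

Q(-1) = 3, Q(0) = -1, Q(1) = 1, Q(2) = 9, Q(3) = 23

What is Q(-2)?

First differences: -4, 2, 8, 14. Second differences: 6, 6, 6.
Level-2 differences are constant, so Q has degree 2.
Fitting a degree-2 polynomial gives Q(k) = 3k² - k - 1.
Then Q(-2) = 13.

13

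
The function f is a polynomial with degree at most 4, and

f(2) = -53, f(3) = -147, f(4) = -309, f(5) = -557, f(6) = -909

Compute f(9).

First differences: -94, -162, -248, -352. Second differences: -68, -86, -104. Third differences: -18, -18.
Level-3 differences are constant, so f has degree 3.
Fitting a degree-3 polynomial gives f(x) = -3x³ - 7x² - 2x + 3.
Then f(9) = -2769.

-2769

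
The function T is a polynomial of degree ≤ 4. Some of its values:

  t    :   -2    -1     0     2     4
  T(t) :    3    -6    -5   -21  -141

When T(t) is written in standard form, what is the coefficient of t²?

Write T(t) = at^4 + bt³ + ct² + dt + e; the 5 given values yield a linear system in the 5 coefficients.
Solving, the leading coefficient vanishes, and T(t) = -2t³ - t² + 2t - 5.
The coefficient of t² is -1.

-1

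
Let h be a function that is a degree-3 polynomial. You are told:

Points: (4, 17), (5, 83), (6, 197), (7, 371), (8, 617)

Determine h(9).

947

First differences: 66, 114, 174, 246. Second differences: 48, 60, 72. Third differences: 12, 12.
Level-3 differences are constant, so h has degree 3.
Fitting a degree-3 polynomial gives h(n) = 2n³ - 6n² - 2n - 7.
Then h(9) = 947.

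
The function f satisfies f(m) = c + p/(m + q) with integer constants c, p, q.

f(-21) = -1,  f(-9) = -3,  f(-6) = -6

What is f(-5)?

-9

(f(m) − c)(m + q) = p for each data point; the three points give a linear system in c and q, then p follows.
Solving: c = 0, q = 3, p = 18, so f(m) = 18/(m + 3).
Then f(-5) = 0 + 18/(-2) = -9.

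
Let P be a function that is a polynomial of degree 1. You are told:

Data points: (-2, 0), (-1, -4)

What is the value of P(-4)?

8

Write P(x) = ax + b; the 2 given values yield a linear system in the 2 coefficients.
Solving, P(x) = -4x - 8.
Then P(-4) = 8.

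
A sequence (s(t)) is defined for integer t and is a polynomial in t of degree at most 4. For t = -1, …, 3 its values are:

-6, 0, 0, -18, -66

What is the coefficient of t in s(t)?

First differences: 6, 0, -18, -48. Second differences: -6, -18, -30. Third differences: -12, -12.
Level-3 differences are constant, so s has degree 3.
Fitting a degree-3 polynomial gives s(t) = -2t³ - 3t² + 5t.
The coefficient of t is 5.

5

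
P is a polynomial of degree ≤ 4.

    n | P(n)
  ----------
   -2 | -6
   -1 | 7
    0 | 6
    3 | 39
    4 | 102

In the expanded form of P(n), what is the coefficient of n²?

-1

Write P(n) = an^4 + bn³ + cn² + dn + e; the 5 given values yield a linear system in the 5 coefficients.
Solving, the leading coefficient vanishes, and P(n) = 2n³ - n² - 4n + 6.
The coefficient of n² is -1.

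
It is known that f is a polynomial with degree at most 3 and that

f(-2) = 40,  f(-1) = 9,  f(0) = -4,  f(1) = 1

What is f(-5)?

First differences: -31, -13, 5. Second differences: 18, 18.
Level-2 differences are constant, so f has degree 2.
Fitting a degree-2 polynomial gives f(x) = 9x² - 4x - 4.
Then f(-5) = 241.

241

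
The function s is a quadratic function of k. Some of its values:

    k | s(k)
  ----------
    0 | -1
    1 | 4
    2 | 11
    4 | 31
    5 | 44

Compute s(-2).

-5

Write s(k) = ak² + bk + c; the 5 given values yield a linear system in the 3 coefficients.
Solving, s(k) = k² + 4k - 1.
Then s(-2) = -5.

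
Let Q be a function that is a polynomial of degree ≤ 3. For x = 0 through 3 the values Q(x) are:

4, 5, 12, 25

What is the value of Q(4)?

First differences: 1, 7, 13. Second differences: 6, 6.
Level-2 differences are constant, so Q has degree 2.
Extending the table by one column gives the next first difference 19, so Q(4) = 25 + 19 = 44.

44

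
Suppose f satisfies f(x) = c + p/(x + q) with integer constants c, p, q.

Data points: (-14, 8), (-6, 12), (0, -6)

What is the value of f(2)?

0

(f(x) − c)(x + q) = p for each data point; the three points give a linear system in c and q, then p follows.
Solving: c = 6, q = 2, p = -24, so f(x) = 6 − 24/(x + 2).
Then f(2) = 6 − 24/4 = 0.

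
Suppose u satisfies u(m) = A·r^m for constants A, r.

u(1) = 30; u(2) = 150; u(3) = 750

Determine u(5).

Consecutive ratio: 150/30 = 5, and 750/150 = 5, so r = 5.
Then A·5^1 = 30 gives A = 6, and u(m) = 6·5^m.
u(5) = 6·5^5 = 18750.

18750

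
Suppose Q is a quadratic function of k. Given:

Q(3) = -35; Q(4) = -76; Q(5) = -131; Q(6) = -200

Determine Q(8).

-380

First differences: -41, -55, -69. Second differences: -14, -14.
Level-2 differences are constant, so Q has degree 2.
Fitting a degree-2 polynomial gives Q(k) = -7k² + 8k + 4.
Then Q(8) = -380.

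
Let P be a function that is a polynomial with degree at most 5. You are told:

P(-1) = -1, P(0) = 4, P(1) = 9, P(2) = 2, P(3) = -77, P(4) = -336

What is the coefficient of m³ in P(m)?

2

Write P(m) = am^5 + bm^4 + cm³ + dm² + em + p; the 6 given values yield a linear system in the 6 coefficients.
Solving, the leading coefficient vanishes, and P(m) = -2m^4 + 2m³ + 2m² + 3m + 4.
The coefficient of m³ is 2.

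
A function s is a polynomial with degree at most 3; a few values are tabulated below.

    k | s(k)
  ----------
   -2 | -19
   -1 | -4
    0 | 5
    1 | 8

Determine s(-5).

-100

First differences: 15, 9, 3. Second differences: -6, -6.
Level-2 differences are constant, so s has degree 2.
Fitting a degree-2 polynomial gives s(k) = -3k² + 6k + 5.
Then s(-5) = -100.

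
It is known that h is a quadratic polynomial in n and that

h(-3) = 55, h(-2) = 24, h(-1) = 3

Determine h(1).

-9

Write h(n) = an² + bn + c; the 3 given values yield a linear system in the 3 coefficients.
Solving, h(n) = 5n² - 6n - 8.
Then h(1) = -9.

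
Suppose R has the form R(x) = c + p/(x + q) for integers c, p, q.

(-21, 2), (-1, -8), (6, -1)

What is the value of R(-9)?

4

(R(x) − c)(x + q) = p for each data point; the three points give a linear system in c and q, then p follows.
Solving: c = 1, q = 3, p = -18, so R(x) = 1 − 18/(x + 3).
Then R(-9) = 1 − 18/(-6) = 4.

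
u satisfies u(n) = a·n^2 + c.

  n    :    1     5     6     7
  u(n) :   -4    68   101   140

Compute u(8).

185

From u(1) = -4 and u(5) = 68: 1a + c = -4 and 25a + c = 68.
Subtracting: 24a = 72, so a = 3; then c = -4 − 3·1 = -7.
So u(n) = 3n² − 7, and u(8) = 185.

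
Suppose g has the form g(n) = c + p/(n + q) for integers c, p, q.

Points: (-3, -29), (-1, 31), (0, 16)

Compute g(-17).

-1

(g(n) − c)(n + q) = p for each data point; the three points give a linear system in c and q, then p follows.
Solving: c = 1, q = 2, p = 30, so g(n) = 1 + 30/(n + 2).
Then g(-17) = 1 + 30/(-15) = -1.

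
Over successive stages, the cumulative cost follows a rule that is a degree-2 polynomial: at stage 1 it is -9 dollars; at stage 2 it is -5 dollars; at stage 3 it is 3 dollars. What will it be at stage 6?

51

Write the value at k as Q(k).
Write Q(k) = ak² + bk + c; the 3 given values yield a linear system in the 3 coefficients.
Solving, Q(k) = 2k² - 2k - 9.
Then Q(6) = 51.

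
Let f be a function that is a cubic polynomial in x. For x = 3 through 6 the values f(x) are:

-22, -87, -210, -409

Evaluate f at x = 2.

Write f(x) = ax³ + bx² + cx + d; the 4 given values yield a linear system in the 4 coefficients.
Solving, f(x) = -3x³ + 7x² - 3x + 5.
Then f(2) = 3.

3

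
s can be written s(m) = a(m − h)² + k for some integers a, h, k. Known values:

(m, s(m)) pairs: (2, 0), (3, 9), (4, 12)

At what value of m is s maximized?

First differences 9, 3; second difference -6 = 2a, so a = -3.
Expanding, the m-coefficient is −2ah = 6h; matching it to the data gives h = 4, and then k = 12.
So s(m) = -3(m − 4)² + 12.
Hence h = 4.

4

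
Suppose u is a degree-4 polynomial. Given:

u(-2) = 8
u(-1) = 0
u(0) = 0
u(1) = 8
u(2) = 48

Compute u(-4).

Write u(t) = at^4 + bt³ + ct² + dt + e; the 5 given values yield a linear system in the 5 coefficients.
Solving, u(t) = t^4 + 2t³ + 3t² + 2t.
Then u(-4) = 168.

168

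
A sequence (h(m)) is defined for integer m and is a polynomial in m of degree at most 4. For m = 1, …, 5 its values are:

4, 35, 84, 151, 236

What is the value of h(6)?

339

Write h(m) = am^4 + bm³ + cm² + dm + e; the 5 given values yield a linear system in the 5 coefficients.
Solving, the top 2 coefficients vanish, and h(m) = 9m² + 4m - 9.
Then h(6) = 339.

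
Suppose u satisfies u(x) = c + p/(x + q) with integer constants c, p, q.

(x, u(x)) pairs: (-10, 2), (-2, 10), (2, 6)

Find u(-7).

(u(x) − c)(x + q) = p for each data point; the three points give a linear system in c and q, then p follows.
Solving: c = 4, q = 4, p = 12, so u(x) = 4 + 12/(x + 4).
Then u(-7) = 4 + 12/(-3) = 0.

0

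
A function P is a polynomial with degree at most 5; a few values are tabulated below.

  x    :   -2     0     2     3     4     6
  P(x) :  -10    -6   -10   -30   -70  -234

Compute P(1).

-4

Write P(x) = ax^5 + bx^4 + cx³ + dx² + ex + p; the 6 given values yield a linear system in the 6 coefficients.
Solving, the top 2 coefficients vanish, and P(x) = -x³ - x² + 4x - 6.
Then P(1) = -4.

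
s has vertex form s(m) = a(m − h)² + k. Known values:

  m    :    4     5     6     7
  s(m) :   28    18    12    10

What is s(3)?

42

First differences -10, -6, -2; second difference 4 = 2a, so a = 2.
Expanding, the m-coefficient is −2ah = -4h; matching it to the data gives h = 7, and then k = 10.
So s(m) = 2(m − 7)² + 10.
s(3) = 2·(-4)² + 10 = 42.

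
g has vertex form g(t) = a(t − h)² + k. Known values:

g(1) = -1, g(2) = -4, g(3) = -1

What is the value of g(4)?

8

First differences -3, 3; second difference 6 = 2a, so a = 3.
Expanding, the t-coefficient is −2ah = -6h; matching it to the data gives h = 2, and then k = -4.
So g(t) = 3(t − 2)² − 4.
g(4) = 3·2² − 4 = 8.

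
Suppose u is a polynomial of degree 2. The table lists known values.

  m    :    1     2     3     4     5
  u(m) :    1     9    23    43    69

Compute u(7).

First differences: 8, 14, 20, 26. Second differences: 6, 6, 6.
Level-2 differences are constant, so u has degree 2.
Fitting a degree-2 polynomial gives u(m) = 3m² - m - 1.
Then u(7) = 139.

139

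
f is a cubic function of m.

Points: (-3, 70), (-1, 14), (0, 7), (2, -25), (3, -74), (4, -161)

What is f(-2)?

31

Write f(m) = am³ + bm² + cm + d; the 6 given values yield a linear system in the 4 coefficients.
Solving, f(m) = -2m³ - m² - 6m + 7.
Then f(-2) = 31.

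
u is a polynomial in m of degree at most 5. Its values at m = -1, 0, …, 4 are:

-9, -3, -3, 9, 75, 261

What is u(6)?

Write u(m) = am^5 + bm^4 + cm³ + dm² + em + p; the 6 given values yield a linear system in the 6 coefficients.
Solving, the leading coefficient vanishes, and u(m) = m^4 + m³ - 4m² + 2m - 3.
Then u(6) = 1377.

1377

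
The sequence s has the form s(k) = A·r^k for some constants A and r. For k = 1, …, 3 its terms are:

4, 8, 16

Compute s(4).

Consecutive ratio: 8/4 = 2, and 16/8 = 2, so r = 2.
Then A·2^1 = 4 gives A = 2, and s(k) = 2·2^k.
s(4) = 2·2^4 = 32.

32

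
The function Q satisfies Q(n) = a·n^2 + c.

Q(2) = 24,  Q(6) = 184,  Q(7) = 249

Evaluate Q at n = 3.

From Q(2) = 24 and Q(6) = 184: 4a + c = 24 and 36a + c = 184.
Subtracting: 32a = 160, so a = 5; then c = 24 − 5·4 = 4.
So Q(n) = 5n² + 4, and Q(3) = 49.

49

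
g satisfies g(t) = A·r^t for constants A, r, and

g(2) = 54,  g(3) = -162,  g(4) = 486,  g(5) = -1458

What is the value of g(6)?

Consecutive ratio: -162/54 = -3, and 486/(-162) = -3, so r = -3.
Then A·(-3)^2 = 54 gives A = 6, and g(t) = 6·(-3)^t.
g(6) = 6·(-3)^6 = 4374.

4374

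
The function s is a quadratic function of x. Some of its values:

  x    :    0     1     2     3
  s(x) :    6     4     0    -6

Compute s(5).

-24

First differences: -2, -4, -6. Second differences: -2, -2.
Level-2 differences are constant, so s has degree 2.
Fitting a degree-2 polynomial gives s(x) = -x² - x + 6.
Then s(5) = -24.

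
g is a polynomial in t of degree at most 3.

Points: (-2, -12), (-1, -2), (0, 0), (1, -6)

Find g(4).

Write g(t) = at³ + bt² + ct + d; the 4 given values yield a linear system in the 4 coefficients.
Solving, the leading coefficient vanishes, and g(t) = -4t² - 2t.
Then g(4) = -72.

-72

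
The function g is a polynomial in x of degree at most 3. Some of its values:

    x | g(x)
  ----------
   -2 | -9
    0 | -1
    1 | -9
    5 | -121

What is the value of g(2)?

-25

Write g(x) = ax³ + bx² + cx + d; the 4 given values yield a linear system in the 4 coefficients.
Solving, the leading coefficient vanishes, and g(x) = -4x² - 4x - 1.
Then g(2) = -25.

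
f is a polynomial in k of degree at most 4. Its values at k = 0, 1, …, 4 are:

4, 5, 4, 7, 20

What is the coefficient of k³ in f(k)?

Write f(k) = ak^4 + bk³ + ck² + dk + e; the 5 given values yield a linear system in the 5 coefficients.
Solving, the leading coefficient vanishes, and f(k) = k³ - 4k² + 4k + 4.
The coefficient of k³ is 1.

1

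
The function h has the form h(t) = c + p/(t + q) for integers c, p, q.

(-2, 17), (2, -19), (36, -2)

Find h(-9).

(h(t) − c)(t + q) = p for each data point; the three points give a linear system in c and q, then p follows.
Solving: c = -1, q = 0, p = -36, so h(t) = -1 − 36/(t + 0).
Then h(-9) = -1 − 36/(-9) = 3.

3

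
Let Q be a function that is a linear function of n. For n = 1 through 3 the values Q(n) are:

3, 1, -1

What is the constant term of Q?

Write Q(n) = an + b; the 3 given values yield a linear system in the 2 coefficients.
Solving, Q(n) = -2n + 5.
The constant term is Q(0) = 5.

5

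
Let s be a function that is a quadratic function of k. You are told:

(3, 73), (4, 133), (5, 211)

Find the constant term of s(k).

1

Write s(k) = ak² + bk + c; the 3 given values yield a linear system in the 3 coefficients.
Solving, s(k) = 9k² - 3k + 1.
The constant term is s(0) = 1.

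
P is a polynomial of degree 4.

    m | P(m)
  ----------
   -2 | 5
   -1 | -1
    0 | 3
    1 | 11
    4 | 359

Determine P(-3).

51

Write P(m) = am^4 + bm³ + cm² + dm + e; the 5 given values yield a linear system in the 5 coefficients.
Solving, P(m) = m^4 + m³ + m² + 5m + 3.
Then P(-3) = 51.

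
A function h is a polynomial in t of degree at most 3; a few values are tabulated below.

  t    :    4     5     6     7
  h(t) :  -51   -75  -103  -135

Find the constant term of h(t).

First differences: -24, -28, -32. Second differences: -4, -4.
Level-2 differences are constant, so h has degree 2.
Fitting a degree-2 polynomial gives h(t) = -2t² - 6t + 5.
The constant term is h(0) = 5.

5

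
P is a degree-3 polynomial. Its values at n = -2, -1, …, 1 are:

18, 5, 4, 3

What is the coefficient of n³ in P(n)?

-2

Write P(n) = an³ + bn² + cn + d; the 4 given values yield a linear system in the 4 coefficients.
Solving, P(n) = -2n³ + n + 4.
The coefficient of n³ is -2.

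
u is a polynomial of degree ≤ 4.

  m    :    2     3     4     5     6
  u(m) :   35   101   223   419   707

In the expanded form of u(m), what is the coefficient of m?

First differences: 66, 122, 196, 288. Second differences: 56, 74, 92. Third differences: 18, 18.
Level-3 differences are constant, so u has degree 3.
Fitting a degree-3 polynomial gives u(m) = 3m³ + m² + 4m - 1.
The coefficient of m is 4.

4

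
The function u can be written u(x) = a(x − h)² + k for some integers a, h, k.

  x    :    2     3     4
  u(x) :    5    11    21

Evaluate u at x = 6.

First differences 6, 10; second difference 4 = 2a, so a = 2.
Expanding, the x-coefficient is −2ah = -4h; matching it to the data gives h = 1, and then k = 3.
So u(x) = 2(x − 1)² + 3.
u(6) = 2·5² + 3 = 53.

53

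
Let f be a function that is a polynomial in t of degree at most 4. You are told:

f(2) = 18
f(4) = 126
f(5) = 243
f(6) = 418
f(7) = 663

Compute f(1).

Write f(t) = at^4 + bt³ + ct² + dt + e; the 5 given values yield a linear system in the 5 coefficients.
Solving, the leading coefficient vanishes, and f(t) = 2t³ - t² + 4t - 2.
Then f(1) = 3.

3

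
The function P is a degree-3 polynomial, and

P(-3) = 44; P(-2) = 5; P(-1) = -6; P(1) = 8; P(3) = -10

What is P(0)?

-1

Write P(k) = ak³ + bk² + ck + d; the 5 given values yield a linear system in the 4 coefficients.
Solving, P(k) = -2k³ + 2k² + 9k - 1.
Then P(0) = -1.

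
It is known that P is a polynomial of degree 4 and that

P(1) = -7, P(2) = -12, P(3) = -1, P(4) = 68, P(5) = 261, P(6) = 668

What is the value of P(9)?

4433

First differences: -5, 11, 69, 193, 407. Second differences: 16, 58, 124, 214. Third differences: 42, 66, 90. Fourth differences: 24, 24.
Level-4 differences are constant, so P has degree 4.
Fitting a degree-4 polynomial gives P(t) = t^4 - 3t³ + t² - 2t - 4.
Then P(9) = 4433.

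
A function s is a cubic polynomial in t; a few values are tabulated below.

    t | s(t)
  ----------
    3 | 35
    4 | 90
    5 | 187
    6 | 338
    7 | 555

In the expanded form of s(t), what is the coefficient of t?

First differences: 55, 97, 151, 217. Second differences: 42, 54, 66. Third differences: 12, 12.
Level-3 differences are constant, so s has degree 3.
Fitting a degree-3 polynomial gives s(t) = 2t³ - 3t² + 2t + 2.
The coefficient of t is 2.

2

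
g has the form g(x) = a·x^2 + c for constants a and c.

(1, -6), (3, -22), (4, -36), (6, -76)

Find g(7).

From g(1) = -6 and g(3) = -22: 1a + c = -6 and 9a + c = -22.
Subtracting: 8a = -16, so a = -2; then c = -6 − (-2)·1 = -4.
So g(x) = -2x² − 4, and g(7) = -102.

-102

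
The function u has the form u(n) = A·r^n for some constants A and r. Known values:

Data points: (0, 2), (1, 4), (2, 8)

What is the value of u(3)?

16

Consecutive ratio: 4/2 = 2, and 8/4 = 2, so r = 2.
Then A·2^0 = 2 gives A = 2, and u(n) = 2·2^n.
u(3) = 2·2^3 = 16.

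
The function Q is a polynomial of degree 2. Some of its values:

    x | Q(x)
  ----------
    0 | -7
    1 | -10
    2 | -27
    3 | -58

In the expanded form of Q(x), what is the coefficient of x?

Write Q(x) = ax² + bx + c; the 4 given values yield a linear system in the 3 coefficients.
Solving, Q(x) = -7x² + 4x - 7.
The coefficient of x is 4.

4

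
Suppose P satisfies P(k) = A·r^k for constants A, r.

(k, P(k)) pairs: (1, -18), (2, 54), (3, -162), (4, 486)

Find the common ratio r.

-3

Consecutive ratio: 54/(-18) = -3, and -162/54 = -3, so r = -3.
Then A·(-3)^1 = -18 gives A = 6, and P(k) = 6·(-3)^k.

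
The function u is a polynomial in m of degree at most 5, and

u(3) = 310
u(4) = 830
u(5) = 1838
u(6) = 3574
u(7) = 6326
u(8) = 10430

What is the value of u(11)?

First differences: 520, 1008, 1736, 2752, 4104. Second differences: 488, 728, 1016, 1352. Third differences: 240, 288, 336. Fourth differences: 48, 48.
Level-4 differences are constant, so u has degree 4.
Fitting a degree-4 polynomial gives u(m) = 2m^4 + 4m³ + 2m² + 8m - 2.
Then u(11) = 34934.

34934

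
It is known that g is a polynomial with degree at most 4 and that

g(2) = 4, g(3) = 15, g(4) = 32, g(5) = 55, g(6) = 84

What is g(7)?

Write g(m) = am^4 + bm³ + cm² + dm + e; the 5 given values yield a linear system in the 5 coefficients.
Solving, the top 2 coefficients vanish, and g(m) = 3m² - 4m.
Then g(7) = 119.

119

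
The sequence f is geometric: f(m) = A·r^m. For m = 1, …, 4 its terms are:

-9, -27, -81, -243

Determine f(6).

Consecutive ratio: -27/(-9) = 3, and -81/(-27) = 3, so r = 3.
Then A·3^1 = -9 gives A = -3, and f(m) = -3·3^m.
f(6) = -3·3^6 = -2187.

-2187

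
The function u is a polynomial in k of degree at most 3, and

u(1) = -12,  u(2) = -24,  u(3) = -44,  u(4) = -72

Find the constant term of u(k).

-8

First differences: -12, -20, -28. Second differences: -8, -8.
Level-2 differences are constant, so u has degree 2.
Fitting a degree-2 polynomial gives u(k) = -4k² - 8.
The constant term is u(0) = -8.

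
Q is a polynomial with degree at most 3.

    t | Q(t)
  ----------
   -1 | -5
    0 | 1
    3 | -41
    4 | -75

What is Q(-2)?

Write Q(t) = at³ + bt² + ct + d; the 4 given values yield a linear system in the 4 coefficients.
Solving, the leading coefficient vanishes, and Q(t) = -5t² + t + 1.
Then Q(-2) = -21.

-21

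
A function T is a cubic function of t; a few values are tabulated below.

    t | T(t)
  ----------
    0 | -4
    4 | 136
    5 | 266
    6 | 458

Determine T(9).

Write T(t) = at³ + bt² + ct + d; the 4 given values yield a linear system in the 4 coefficients.
Solving, T(t) = 2t³ + t² - t - 4.
Then T(9) = 1526.

1526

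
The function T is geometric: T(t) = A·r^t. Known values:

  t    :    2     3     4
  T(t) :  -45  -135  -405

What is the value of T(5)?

Consecutive ratio: -135/(-45) = 3, and -405/(-135) = 3, so r = 3.
Then A·3^2 = -45 gives A = -5, and T(t) = -5·3^t.
T(5) = -5·3^5 = -1215.

-1215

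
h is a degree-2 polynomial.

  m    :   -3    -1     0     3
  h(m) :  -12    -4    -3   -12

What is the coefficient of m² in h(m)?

-1

Write h(m) = am² + bm + c; the 4 given values yield a linear system in the 3 coefficients.
Solving, h(m) = -m² - 3.
The coefficient of m² is -1.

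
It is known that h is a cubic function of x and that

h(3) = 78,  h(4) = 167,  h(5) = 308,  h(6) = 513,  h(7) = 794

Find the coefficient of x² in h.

First differences: 89, 141, 205, 281. Second differences: 52, 64, 76. Third differences: 12, 12.
Level-3 differences are constant, so h has degree 3.
Fitting a degree-3 polynomial gives h(x) = 2x³ + 2x² + x + 3.
The coefficient of x² is 2.

2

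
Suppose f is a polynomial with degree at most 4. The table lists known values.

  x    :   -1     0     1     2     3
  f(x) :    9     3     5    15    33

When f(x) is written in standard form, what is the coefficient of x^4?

0

Write f(x) = ax^4 + bx³ + cx² + dx + e; the 5 given values yield a linear system in the 5 coefficients.
Solving, the top 2 coefficients vanish, and f(x) = 4x² - 2x + 3.
The coefficient of x^4 is 0.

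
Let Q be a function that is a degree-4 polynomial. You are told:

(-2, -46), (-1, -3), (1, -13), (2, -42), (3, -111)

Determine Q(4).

-268

Write Q(x) = ax^4 + bx³ + cx² + dx + e; the 5 given values yield a linear system in the 5 coefficients.
Solving, Q(x) = -x^4 + 2x³ - 7x² - 7x.
Then Q(4) = -268.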